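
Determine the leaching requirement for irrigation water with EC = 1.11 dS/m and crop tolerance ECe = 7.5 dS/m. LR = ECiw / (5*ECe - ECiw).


LR = ECiw / (5*ECe - ECiw)
LR = 1.11 / (5*7.5 - 1.11)
LR = 1.11 / 36.3900

0.0305


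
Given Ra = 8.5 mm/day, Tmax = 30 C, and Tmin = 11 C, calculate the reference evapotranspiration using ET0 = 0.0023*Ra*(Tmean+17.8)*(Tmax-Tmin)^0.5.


Tmean = (Tmax + Tmin)/2 = (30 + 11)/2 = 20.5
ET0 = 0.0023 * 8.5 * (20.5 + 17.8) * sqrt(30 - 11)
ET0 = 0.0023 * 8.5 * 38.3 * 4.358899

3.2638 mm/day


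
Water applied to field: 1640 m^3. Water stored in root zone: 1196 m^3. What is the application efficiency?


Ea = V_root / V_field * 100 = 1196 / 1640 * 100 = 72.9268%

72.9268 %


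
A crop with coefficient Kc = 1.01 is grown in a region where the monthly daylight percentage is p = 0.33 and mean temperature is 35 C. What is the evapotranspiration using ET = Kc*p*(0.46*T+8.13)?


ET = Kc * p * (0.46*T + 8.13)
ET = 1.01 * 0.33 * (0.46*35 + 8.13)
ET = 1.01 * 0.33 * 24.2300

8.0759 mm/day


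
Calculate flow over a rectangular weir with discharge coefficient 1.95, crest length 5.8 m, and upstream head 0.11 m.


Q = C * L * H^(3/2) = 1.95 * 5.8 * 0.11^1.5 = 1.95 * 5.8 * 0.036483

0.4126 m^3/s


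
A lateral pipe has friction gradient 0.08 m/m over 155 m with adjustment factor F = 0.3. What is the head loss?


hf = J * L * F = 0.08 * 155 * 0.3 = 3.7200 m

3.7200 m


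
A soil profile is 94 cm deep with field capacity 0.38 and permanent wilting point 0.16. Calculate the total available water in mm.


AWC = (FC - PWP) * d * 10
AWC = (0.38 - 0.16) * 94 * 10
AWC = 0.2200 * 94 * 10

206.8000 mm


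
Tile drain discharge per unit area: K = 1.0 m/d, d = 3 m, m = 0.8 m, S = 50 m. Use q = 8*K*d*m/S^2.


q = 8*K*d*m/S^2
q = 8*1.0*3*0.8/50^2
q = 19.2000 / 2500

0.0077 m/d


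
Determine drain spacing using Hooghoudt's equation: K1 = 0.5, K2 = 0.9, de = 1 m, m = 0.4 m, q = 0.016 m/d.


S^2 = 8*K2*de*m/q + 4*K1*m^2/q
S^2 = 8*0.9*1*0.4/0.016 + 4*0.5*0.4^2/0.016
S = sqrt(200.0000)

14.1421 m


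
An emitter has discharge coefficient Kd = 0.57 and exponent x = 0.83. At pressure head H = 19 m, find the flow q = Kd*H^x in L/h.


q = Kd * H^x = 0.57 * 19^0.83 = 0.57 * 11.517693

6.5651 L/h


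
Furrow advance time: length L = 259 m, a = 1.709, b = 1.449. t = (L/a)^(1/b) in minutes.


t = (L/a)^(1/b)
t = (259/1.709)^(1/1.449)
t = 151.550614^(1/1.449)

31.9794 min


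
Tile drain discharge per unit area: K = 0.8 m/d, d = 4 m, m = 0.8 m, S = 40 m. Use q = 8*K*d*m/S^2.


q = 8*K*d*m/S^2
q = 8*0.8*4*0.8/40^2
q = 20.4800 / 1600

0.0128 m/d


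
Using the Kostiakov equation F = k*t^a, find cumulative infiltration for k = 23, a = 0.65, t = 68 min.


F = k * t^a = 23 * 68^0.65
F = 23 * 15.528546

357.1566 mm


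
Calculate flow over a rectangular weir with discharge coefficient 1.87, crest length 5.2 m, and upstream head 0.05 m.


Q = C * L * H^(3/2) = 1.87 * 5.2 * 0.05^1.5 = 1.87 * 5.2 * 0.011180

0.1087 m^3/s


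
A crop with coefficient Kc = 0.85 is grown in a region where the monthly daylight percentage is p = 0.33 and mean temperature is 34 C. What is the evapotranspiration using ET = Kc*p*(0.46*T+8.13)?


ET = Kc * p * (0.46*T + 8.13)
ET = 0.85 * 0.33 * (0.46*34 + 8.13)
ET = 0.85 * 0.33 * 23.7700

6.6675 mm/day


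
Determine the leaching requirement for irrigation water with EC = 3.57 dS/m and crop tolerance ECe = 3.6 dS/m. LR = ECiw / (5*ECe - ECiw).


LR = ECiw / (5*ECe - ECiw)
LR = 3.57 / (5*3.6 - 3.57)
LR = 3.57 / 14.4300

0.2474


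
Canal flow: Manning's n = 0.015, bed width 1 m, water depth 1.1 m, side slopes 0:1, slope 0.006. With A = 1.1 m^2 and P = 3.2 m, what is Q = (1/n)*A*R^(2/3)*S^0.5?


R = A/P = 1.1/3.2 = 0.343750
Q = (1/0.015) * 1.1 * 0.343750^(2/3) * 0.006^0.5

2.7874 m^3/s


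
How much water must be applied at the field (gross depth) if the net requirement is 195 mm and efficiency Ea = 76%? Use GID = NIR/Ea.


Ea = 76% = 0.76
GID = NIR / Ea = 195 / 0.76 = 256.5789 mm

256.5789 mm


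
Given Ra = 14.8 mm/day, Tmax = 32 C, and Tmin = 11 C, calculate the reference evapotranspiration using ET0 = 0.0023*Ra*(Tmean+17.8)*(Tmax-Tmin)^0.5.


Tmean = (Tmax + Tmin)/2 = (32 + 11)/2 = 21.5
ET0 = 0.0023 * 14.8 * (21.5 + 17.8) * sqrt(32 - 11)
ET0 = 0.0023 * 14.8 * 39.3 * 4.582576

6.1304 mm/day


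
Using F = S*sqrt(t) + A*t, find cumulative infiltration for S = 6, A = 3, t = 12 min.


F = S*sqrt(t) + A*t
F = 6*sqrt(12) + 3*12
F = 6*3.464102 + 36

56.7846 mm


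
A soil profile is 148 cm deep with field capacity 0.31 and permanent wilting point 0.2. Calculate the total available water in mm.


AWC = (FC - PWP) * d * 10
AWC = (0.31 - 0.2) * 148 * 10
AWC = 0.1100 * 148 * 10

162.8000 mm


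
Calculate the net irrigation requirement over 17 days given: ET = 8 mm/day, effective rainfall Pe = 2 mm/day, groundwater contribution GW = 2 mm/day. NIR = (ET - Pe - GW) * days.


Daily deficit = ET - Pe - GW = 8 - 2 - 2 = 4 mm/day
NIR = 4 * 17 = 68 mm

68.0000 mm


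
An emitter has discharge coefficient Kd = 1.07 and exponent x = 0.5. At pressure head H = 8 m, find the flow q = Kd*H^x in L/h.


q = Kd * H^x = 1.07 * 8^0.5 = 1.07 * 2.828427

3.0264 L/h


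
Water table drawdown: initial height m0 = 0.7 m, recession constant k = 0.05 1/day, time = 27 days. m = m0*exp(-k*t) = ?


m = m0 * exp(-k*t)
m = 0.7 * exp(-0.05 * 27)
m = 0.7 * exp(-1.3500)

0.1815 m


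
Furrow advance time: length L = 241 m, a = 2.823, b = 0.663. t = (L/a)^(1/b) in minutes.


t = (L/a)^(1/b)
t = (241/2.823)^(1/0.663)
t = 85.370174^(1/0.663)

818.4283 min


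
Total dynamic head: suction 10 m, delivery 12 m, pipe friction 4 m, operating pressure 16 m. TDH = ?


TDH = Hs + Hd + hf + Hp = 10 + 12 + 4 + 16 = 42

42 m


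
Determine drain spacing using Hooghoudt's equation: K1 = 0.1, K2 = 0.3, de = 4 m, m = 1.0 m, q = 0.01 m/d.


S^2 = 8*K2*de*m/q + 4*K1*m^2/q
S^2 = 8*0.3*4*1.0/0.01 + 4*0.1*1.0^2/0.01
S = sqrt(1000.0000)

31.6228 m


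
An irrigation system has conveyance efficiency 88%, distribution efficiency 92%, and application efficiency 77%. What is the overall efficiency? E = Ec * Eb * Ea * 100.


Ec = 0.88, Eb = 0.92, Ea = 0.77
E = 0.88 * 0.92 * 0.77 * 100 = 62.3392%

62.3392 %


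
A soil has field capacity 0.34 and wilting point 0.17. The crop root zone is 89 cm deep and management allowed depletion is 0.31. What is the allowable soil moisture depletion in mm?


SMD = (FC - PWP) * d * MAD * 10
SMD = (0.34 - 0.17) * 89 * 0.31 * 10
SMD = 0.1700 * 89 * 0.31 * 10

46.9030 mm


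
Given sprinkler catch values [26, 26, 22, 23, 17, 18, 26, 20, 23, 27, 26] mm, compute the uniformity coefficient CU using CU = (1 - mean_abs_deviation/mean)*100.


mean = 23.090909 mm
MAD = 2.826446 mm
CU = (1 - 2.826446/23.090909)*100

87.7595 %


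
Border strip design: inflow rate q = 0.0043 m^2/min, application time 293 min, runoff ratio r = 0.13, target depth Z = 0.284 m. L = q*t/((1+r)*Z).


L = q*t/((1+r)*Z)
L = 0.0043*293/((1+0.13)*0.284)
L = 1.2599/0.32092

3.9259 m


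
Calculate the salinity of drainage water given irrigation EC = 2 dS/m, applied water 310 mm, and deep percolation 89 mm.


EC_dw = EC_iw * D_iw / D_dw
EC_dw = 2 * 310 / 89
EC_dw = 620 / 89

6.9663 dS/m


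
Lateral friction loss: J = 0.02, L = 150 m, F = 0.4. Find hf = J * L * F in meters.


hf = J * L * F = 0.02 * 150 * 0.4 = 1.2000 m

1.2000 m


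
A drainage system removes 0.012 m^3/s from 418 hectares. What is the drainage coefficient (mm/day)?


DC = Q * 86400 / (A * 10000) * 1000
DC = 0.012 * 86400 / (418 * 10000) * 1000
DC = 1036800.0000 / 4180000

0.2480 mm/day


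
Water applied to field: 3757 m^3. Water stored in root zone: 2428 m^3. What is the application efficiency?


Ea = V_root / V_field * 100 = 2428 / 3757 * 100 = 64.6260%

64.6260 %


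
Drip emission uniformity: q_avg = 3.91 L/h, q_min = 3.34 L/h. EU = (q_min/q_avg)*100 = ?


EU = (q_min/q_avg)*100 = (3.34/3.91)*100 = 85.4220%

85.4220 %


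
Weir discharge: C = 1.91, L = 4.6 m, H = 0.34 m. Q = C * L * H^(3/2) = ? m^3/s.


Q = C * L * H^(3/2) = 1.91 * 4.6 * 0.34^1.5 = 1.91 * 4.6 * 0.198252

1.7418 m^3/s


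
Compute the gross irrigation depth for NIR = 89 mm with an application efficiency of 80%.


Ea = 80% = 0.8
GID = NIR / Ea = 89 / 0.8 = 111.2500 mm

111.2500 mm


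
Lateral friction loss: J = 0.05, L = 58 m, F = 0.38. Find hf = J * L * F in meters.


hf = J * L * F = 0.05 * 58 * 0.38 = 1.1020 m

1.1020 m


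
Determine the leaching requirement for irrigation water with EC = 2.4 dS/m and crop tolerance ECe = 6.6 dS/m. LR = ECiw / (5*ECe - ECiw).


LR = ECiw / (5*ECe - ECiw)
LR = 2.4 / (5*6.6 - 2.4)
LR = 2.4 / 30.6000

0.0784


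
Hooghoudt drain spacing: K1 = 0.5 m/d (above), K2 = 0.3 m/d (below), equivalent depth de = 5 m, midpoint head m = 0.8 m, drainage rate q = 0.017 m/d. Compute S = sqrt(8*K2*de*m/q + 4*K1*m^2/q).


S^2 = 8*K2*de*m/q + 4*K1*m^2/q
S^2 = 8*0.3*5*0.8/0.017 + 4*0.5*0.8^2/0.017
S = sqrt(640.0000)

25.2982 m


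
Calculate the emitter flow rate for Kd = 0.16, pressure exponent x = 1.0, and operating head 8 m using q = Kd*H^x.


q = Kd * H^x = 0.16 * 8^1.0 = 0.16 * 8.000000

1.2800 L/h


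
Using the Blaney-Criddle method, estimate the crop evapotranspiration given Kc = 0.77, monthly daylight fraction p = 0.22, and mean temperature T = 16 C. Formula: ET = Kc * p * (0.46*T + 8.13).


ET = Kc * p * (0.46*T + 8.13)
ET = 0.77 * 0.22 * (0.46*16 + 8.13)
ET = 0.77 * 0.22 * 15.4900

2.6240 mm/day


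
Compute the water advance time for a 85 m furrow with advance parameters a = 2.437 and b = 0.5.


t = (L/a)^(1/b)
t = (85/2.437)^(1/0.5)
t = 34.878950^(1/0.5)

1216.5412 min


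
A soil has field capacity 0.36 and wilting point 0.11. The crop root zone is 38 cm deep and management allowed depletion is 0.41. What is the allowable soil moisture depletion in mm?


SMD = (FC - PWP) * d * MAD * 10
SMD = (0.36 - 0.11) * 38 * 0.41 * 10
SMD = 0.2500 * 38 * 0.41 * 10

38.9500 mm


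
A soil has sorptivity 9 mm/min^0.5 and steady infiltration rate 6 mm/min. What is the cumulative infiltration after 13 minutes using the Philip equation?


F = S*sqrt(t) + A*t
F = 9*sqrt(13) + 6*13
F = 9*3.605551 + 78

110.4500 mm


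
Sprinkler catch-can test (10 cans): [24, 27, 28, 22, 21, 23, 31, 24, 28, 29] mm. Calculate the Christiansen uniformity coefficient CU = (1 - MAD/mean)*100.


mean = 25.700000 mm
MAD = 2.900000 mm
CU = (1 - 2.900000/25.700000)*100

88.7160 %


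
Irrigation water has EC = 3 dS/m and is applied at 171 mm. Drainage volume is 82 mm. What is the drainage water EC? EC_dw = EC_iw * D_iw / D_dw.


EC_dw = EC_iw * D_iw / D_dw
EC_dw = 3 * 171 / 82
EC_dw = 513 / 82

6.2561 dS/m


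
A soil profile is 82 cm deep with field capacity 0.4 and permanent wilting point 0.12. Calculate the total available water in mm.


AWC = (FC - PWP) * d * 10
AWC = (0.4 - 0.12) * 82 * 10
AWC = 0.2800 * 82 * 10

229.6000 mm


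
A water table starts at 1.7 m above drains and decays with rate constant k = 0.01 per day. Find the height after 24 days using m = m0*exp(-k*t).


m = m0 * exp(-k*t)
m = 1.7 * exp(-0.01 * 24)
m = 1.7 * exp(-0.2400)

1.3373 m


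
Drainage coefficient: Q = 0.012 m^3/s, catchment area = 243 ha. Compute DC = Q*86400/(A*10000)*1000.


DC = Q * 86400 / (A * 10000) * 1000
DC = 0.012 * 86400 / (243 * 10000) * 1000
DC = 1036800.0000 / 2430000

0.4267 mm/day


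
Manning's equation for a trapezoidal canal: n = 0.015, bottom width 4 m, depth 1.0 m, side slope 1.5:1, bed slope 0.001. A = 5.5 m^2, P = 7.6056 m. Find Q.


R = A/P = 5.5/7.6056 = 0.723151
Q = (1/0.015) * 5.5 * 0.723151^(2/3) * 0.001^0.5

9.3417 m^3/s


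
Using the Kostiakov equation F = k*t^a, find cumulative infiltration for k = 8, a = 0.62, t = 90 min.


F = k * t^a = 8 * 90^0.62
F = 8 * 16.279099

130.2328 mm


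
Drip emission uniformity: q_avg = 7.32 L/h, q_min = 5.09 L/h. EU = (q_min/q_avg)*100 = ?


EU = (q_min/q_avg)*100 = (5.09/7.32)*100 = 69.5355%

69.5355 %


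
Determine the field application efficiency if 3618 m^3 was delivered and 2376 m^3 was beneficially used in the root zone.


Ea = V_root / V_field * 100 = 2376 / 3618 * 100 = 65.6716%

65.6716 %


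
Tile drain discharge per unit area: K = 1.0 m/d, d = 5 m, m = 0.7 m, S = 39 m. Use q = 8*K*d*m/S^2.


q = 8*K*d*m/S^2
q = 8*1.0*5*0.7/39^2
q = 28.0000 / 1521

0.0184 m/d


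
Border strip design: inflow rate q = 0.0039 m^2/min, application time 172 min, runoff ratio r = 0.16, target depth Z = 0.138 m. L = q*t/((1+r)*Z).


L = q*t/((1+r)*Z)
L = 0.0039*172/((1+0.16)*0.138)
L = 0.6708/0.16008

4.1904 m


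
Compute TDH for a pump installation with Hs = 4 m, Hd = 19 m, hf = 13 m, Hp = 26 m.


TDH = Hs + Hd + hf + Hp = 4 + 19 + 13 + 26 = 62

62 m


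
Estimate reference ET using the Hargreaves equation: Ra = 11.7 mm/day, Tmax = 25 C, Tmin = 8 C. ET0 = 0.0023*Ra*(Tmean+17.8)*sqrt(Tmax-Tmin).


Tmean = (Tmax + Tmin)/2 = (25 + 8)/2 = 16.5
ET0 = 0.0023 * 11.7 * (16.5 + 17.8) * sqrt(25 - 8)
ET0 = 0.0023 * 11.7 * 34.3 * 4.123106

3.8057 mm/day


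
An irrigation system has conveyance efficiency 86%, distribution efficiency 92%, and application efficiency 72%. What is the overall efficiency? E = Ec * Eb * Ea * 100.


Ec = 0.86, Eb = 0.92, Ea = 0.72
E = 0.86 * 0.92 * 0.72 * 100 = 56.9664%

56.9664 %


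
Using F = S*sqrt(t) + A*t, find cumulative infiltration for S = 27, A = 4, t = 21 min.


F = S*sqrt(t) + A*t
F = 27*sqrt(21) + 4*21
F = 27*4.582576 + 84

207.7296 mm


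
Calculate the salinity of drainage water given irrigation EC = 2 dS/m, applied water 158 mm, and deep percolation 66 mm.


EC_dw = EC_iw * D_iw / D_dw
EC_dw = 2 * 158 / 66
EC_dw = 316 / 66

4.7879 dS/m


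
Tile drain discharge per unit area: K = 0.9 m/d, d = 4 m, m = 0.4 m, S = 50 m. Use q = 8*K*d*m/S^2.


q = 8*K*d*m/S^2
q = 8*0.9*4*0.4/50^2
q = 11.5200 / 2500

0.0046 m/d


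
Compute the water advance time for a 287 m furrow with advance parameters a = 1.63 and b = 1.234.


t = (L/a)^(1/b)
t = (287/1.63)^(1/1.234)
t = 176.073620^(1/1.234)

66.0465 min


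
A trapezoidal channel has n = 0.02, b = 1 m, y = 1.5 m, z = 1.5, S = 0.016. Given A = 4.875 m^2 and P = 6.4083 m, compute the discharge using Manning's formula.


R = A/P = 4.875/6.4083 = 0.760732
Q = (1/0.02) * 4.875 * 0.760732^(2/3) * 0.016^0.5

25.6936 m^3/s


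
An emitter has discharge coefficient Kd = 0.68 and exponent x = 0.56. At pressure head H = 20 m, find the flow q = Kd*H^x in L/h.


q = Kd * H^x = 0.68 * 20^0.56 = 0.68 * 5.352748

3.6399 L/h


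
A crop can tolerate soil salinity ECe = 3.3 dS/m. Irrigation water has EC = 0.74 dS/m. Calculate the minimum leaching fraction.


LR = ECiw / (5*ECe - ECiw)
LR = 0.74 / (5*3.3 - 0.74)
LR = 0.74 / 15.7600

0.0470


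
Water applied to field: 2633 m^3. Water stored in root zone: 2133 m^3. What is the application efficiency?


Ea = V_root / V_field * 100 = 2133 / 2633 * 100 = 81.0103%

81.0103 %


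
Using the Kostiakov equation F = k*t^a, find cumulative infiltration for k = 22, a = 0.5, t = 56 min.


F = k * t^a = 22 * 56^0.5
F = 22 * 7.483315

164.6329 mm


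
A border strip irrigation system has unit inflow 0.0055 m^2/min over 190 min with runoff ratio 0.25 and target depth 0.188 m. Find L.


L = q*t/((1+r)*Z)
L = 0.0055*190/((1+0.25)*0.188)
L = 1.045/0.235

4.4468 m


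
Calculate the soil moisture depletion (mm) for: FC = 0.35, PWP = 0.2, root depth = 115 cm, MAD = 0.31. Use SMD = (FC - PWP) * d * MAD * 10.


SMD = (FC - PWP) * d * MAD * 10
SMD = (0.35 - 0.2) * 115 * 0.31 * 10
SMD = 0.1500 * 115 * 0.31 * 10

53.4750 mm


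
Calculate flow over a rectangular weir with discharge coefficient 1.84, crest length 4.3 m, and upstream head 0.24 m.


Q = C * L * H^(3/2) = 1.84 * 4.3 * 0.24^1.5 = 1.84 * 4.3 * 0.117576

0.9303 m^3/s


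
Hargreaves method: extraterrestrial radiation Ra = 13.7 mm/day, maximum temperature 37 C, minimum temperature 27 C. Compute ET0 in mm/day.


Tmean = (Tmax + Tmin)/2 = (37 + 27)/2 = 32.0
ET0 = 0.0023 * 13.7 * (32.0 + 17.8) * sqrt(37 - 27)
ET0 = 0.0023 * 13.7 * 49.8 * 3.162278

4.9622 mm/day


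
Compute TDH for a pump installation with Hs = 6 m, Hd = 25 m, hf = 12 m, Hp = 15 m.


TDH = Hs + Hd + hf + Hp = 6 + 25 + 12 + 15 = 58

58 m


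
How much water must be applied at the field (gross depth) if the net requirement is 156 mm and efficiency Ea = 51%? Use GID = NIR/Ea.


Ea = 51% = 0.51
GID = NIR / Ea = 156 / 0.51 = 305.8824 mm

305.8824 mm


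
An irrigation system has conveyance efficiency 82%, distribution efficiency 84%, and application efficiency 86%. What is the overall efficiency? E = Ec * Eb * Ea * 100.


Ec = 0.82, Eb = 0.84, Ea = 0.86
E = 0.82 * 0.84 * 0.86 * 100 = 59.2368%

59.2368 %


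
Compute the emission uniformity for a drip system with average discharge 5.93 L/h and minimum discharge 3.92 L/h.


EU = (q_min/q_avg)*100 = (3.92/5.93)*100 = 66.1046%

66.1046 %


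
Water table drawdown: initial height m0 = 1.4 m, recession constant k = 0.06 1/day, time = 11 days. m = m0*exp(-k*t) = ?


m = m0 * exp(-k*t)
m = 1.4 * exp(-0.06 * 11)
m = 1.4 * exp(-0.6600)

0.7236 m


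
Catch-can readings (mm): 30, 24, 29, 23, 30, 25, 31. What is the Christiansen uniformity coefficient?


mean = 27.428571 mm
MAD = 2.938776 mm
CU = (1 - 2.938776/27.428571)*100

89.2857 %


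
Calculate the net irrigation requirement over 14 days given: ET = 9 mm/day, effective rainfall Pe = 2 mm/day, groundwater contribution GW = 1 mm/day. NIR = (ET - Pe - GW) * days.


Daily deficit = ET - Pe - GW = 9 - 2 - 1 = 6 mm/day
NIR = 6 * 14 = 84 mm

84.0000 mm


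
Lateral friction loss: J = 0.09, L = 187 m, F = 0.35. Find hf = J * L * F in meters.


hf = J * L * F = 0.09 * 187 * 0.35 = 5.8905 m

5.8905 m


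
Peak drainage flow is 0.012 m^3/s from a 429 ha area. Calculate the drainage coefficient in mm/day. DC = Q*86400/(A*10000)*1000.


DC = Q * 86400 / (A * 10000) * 1000
DC = 0.012 * 86400 / (429 * 10000) * 1000
DC = 1036800.0000 / 4290000

0.2417 mm/day


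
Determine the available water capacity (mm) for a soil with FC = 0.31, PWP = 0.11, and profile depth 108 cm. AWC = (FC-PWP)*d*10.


AWC = (FC - PWP) * d * 10
AWC = (0.31 - 0.11) * 108 * 10
AWC = 0.2000 * 108 * 10

216.0000 mm


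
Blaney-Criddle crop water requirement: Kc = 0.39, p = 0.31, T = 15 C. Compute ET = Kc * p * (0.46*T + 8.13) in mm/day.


ET = Kc * p * (0.46*T + 8.13)
ET = 0.39 * 0.31 * (0.46*15 + 8.13)
ET = 0.39 * 0.31 * 15.0300

1.8171 mm/day


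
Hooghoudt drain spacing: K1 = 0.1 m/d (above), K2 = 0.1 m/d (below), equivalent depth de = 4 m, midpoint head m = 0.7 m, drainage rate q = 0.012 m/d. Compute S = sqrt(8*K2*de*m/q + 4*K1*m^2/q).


S^2 = 8*K2*de*m/q + 4*K1*m^2/q
S^2 = 8*0.1*4*0.7/0.012 + 4*0.1*0.7^2/0.012
S = sqrt(203.0000)

14.2478 m


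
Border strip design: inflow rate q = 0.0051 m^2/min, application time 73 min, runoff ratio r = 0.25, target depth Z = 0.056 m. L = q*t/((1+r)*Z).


L = q*t/((1+r)*Z)
L = 0.0051*73/((1+0.25)*0.056)
L = 0.3723/0.07

5.3186 m


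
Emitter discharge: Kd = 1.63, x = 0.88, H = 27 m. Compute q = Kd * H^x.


q = Kd * H^x = 1.63 * 27^0.88 = 1.63 * 18.180261

29.6338 L/h


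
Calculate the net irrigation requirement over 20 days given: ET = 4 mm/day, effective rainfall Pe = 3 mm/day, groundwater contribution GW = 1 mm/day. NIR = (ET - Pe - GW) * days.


Daily deficit = ET - Pe - GW = 4 - 3 - 1 = 0 mm/day
NIR = 0 * 20 = 0 mm

0 mm


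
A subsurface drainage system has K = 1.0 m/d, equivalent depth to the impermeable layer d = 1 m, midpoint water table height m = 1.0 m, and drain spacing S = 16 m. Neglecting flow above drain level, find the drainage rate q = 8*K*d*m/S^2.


q = 8*K*d*m/S^2
q = 8*1.0*1*1.0/16^2
q = 8.0000 / 256

0.0312 m/d


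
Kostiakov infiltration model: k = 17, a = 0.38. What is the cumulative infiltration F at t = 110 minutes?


F = k * t^a = 17 * 110^0.38
F = 17 * 5.966632

101.4327 mm


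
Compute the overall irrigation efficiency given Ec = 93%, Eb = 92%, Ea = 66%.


Ec = 0.93, Eb = 0.92, Ea = 0.66
E = 0.93 * 0.92 * 0.66 * 100 = 56.4696%

56.4696 %


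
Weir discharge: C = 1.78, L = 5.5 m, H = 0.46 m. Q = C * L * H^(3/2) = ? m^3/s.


Q = C * L * H^(3/2) = 1.78 * 5.5 * 0.46^1.5 = 1.78 * 5.5 * 0.311987

3.0544 m^3/s


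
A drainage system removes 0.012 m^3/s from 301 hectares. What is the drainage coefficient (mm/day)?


DC = Q * 86400 / (A * 10000) * 1000
DC = 0.012 * 86400 / (301 * 10000) * 1000
DC = 1036800.0000 / 3010000

0.3445 mm/day


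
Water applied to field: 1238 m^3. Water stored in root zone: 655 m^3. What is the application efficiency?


Ea = V_root / V_field * 100 = 655 / 1238 * 100 = 52.9079%

52.9079 %


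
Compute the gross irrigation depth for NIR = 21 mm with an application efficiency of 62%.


Ea = 62% = 0.62
GID = NIR / Ea = 21 / 0.62 = 33.8710 mm

33.8710 mm


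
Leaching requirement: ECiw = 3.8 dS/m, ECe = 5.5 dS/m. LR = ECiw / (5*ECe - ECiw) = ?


LR = ECiw / (5*ECe - ECiw)
LR = 3.8 / (5*5.5 - 3.8)
LR = 3.8 / 23.7000

0.1603


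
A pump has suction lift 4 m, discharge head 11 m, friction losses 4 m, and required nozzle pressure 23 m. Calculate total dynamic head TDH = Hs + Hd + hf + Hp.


TDH = Hs + Hd + hf + Hp = 4 + 11 + 4 + 23 = 42

42 m


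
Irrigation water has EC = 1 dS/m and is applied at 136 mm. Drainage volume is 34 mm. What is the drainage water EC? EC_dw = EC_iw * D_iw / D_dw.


EC_dw = EC_iw * D_iw / D_dw
EC_dw = 1 * 136 / 34
EC_dw = 136 / 34

4.0000 dS/m


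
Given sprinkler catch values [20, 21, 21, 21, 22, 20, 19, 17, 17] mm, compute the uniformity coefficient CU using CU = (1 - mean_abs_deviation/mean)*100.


mean = 19.777778 mm
MAD = 1.407407 mm
CU = (1 - 1.407407/19.777778)*100

92.8839 %


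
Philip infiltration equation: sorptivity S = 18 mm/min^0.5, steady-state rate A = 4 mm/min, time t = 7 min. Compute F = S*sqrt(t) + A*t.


F = S*sqrt(t) + A*t
F = 18*sqrt(7) + 4*7
F = 18*2.645751 + 28

75.6235 mm


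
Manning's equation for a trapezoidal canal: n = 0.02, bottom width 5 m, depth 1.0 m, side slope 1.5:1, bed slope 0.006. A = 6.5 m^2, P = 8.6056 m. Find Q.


R = A/P = 6.5/8.6056 = 0.755322
Q = (1/0.02) * 6.5 * 0.755322^(2/3) * 0.006^0.5

20.8792 m^3/s


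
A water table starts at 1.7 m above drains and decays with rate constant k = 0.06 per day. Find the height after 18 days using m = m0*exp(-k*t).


m = m0 * exp(-k*t)
m = 1.7 * exp(-0.06 * 18)
m = 1.7 * exp(-1.0800)

0.5773 m


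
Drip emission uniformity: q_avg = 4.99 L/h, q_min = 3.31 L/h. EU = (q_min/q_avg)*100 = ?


EU = (q_min/q_avg)*100 = (3.31/4.99)*100 = 66.3327%

66.3327 %


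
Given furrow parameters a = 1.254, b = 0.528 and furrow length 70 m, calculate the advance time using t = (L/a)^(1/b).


t = (L/a)^(1/b)
t = (70/1.254)^(1/0.528)
t = 55.821372^(1/0.528)

2033.9220 min


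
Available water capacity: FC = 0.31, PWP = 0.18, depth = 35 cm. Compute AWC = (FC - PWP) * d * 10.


AWC = (FC - PWP) * d * 10
AWC = (0.31 - 0.18) * 35 * 10
AWC = 0.1300 * 35 * 10

45.5000 mm


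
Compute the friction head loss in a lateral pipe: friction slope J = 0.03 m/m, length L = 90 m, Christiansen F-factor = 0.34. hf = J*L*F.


hf = J * L * F = 0.03 * 90 * 0.34 = 0.9180 m

0.9180 m


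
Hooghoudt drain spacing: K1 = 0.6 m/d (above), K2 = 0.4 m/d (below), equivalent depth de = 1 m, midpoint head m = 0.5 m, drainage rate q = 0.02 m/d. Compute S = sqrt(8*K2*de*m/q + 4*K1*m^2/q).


S^2 = 8*K2*de*m/q + 4*K1*m^2/q
S^2 = 8*0.4*1*0.5/0.02 + 4*0.6*0.5^2/0.02
S = sqrt(110.0000)

10.4881 m


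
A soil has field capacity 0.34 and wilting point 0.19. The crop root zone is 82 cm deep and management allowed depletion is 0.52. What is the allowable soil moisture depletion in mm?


SMD = (FC - PWP) * d * MAD * 10
SMD = (0.34 - 0.19) * 82 * 0.52 * 10
SMD = 0.1500 * 82 * 0.52 * 10

63.9600 mm


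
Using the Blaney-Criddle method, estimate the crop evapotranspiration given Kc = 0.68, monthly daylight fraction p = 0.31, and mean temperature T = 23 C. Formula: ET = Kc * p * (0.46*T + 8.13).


ET = Kc * p * (0.46*T + 8.13)
ET = 0.68 * 0.31 * (0.46*23 + 8.13)
ET = 0.68 * 0.31 * 18.7100

3.9441 mm/day


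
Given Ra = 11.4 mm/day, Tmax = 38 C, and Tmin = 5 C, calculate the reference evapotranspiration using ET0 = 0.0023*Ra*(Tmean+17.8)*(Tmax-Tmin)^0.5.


Tmean = (Tmax + Tmin)/2 = (38 + 5)/2 = 21.5
ET0 = 0.0023 * 11.4 * (21.5 + 17.8) * sqrt(38 - 5)
ET0 = 0.0023 * 11.4 * 39.3 * 5.744563

5.9195 mm/day


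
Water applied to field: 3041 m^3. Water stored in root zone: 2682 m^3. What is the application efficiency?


Ea = V_root / V_field * 100 = 2682 / 3041 * 100 = 88.1947%

88.1947 %


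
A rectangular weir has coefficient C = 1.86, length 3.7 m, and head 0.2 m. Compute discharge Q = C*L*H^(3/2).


Q = C * L * H^(3/2) = 1.86 * 3.7 * 0.2^1.5 = 1.86 * 3.7 * 0.089443

0.6155 m^3/s


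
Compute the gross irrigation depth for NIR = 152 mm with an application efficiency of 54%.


Ea = 54% = 0.54
GID = NIR / Ea = 152 / 0.54 = 281.4815 mm

281.4815 mm


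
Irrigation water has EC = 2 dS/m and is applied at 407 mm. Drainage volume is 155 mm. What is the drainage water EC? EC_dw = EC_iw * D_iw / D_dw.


EC_dw = EC_iw * D_iw / D_dw
EC_dw = 2 * 407 / 155
EC_dw = 814 / 155

5.2516 dS/m


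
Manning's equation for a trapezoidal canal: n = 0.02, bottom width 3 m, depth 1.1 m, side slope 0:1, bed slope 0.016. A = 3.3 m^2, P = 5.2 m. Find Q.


R = A/P = 3.3/5.2 = 0.634615
Q = (1/0.02) * 3.3 * 0.634615^(2/3) * 0.016^0.5

15.4129 m^3/s


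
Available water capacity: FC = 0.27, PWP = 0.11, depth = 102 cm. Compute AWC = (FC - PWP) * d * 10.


AWC = (FC - PWP) * d * 10
AWC = (0.27 - 0.11) * 102 * 10
AWC = 0.1600 * 102 * 10

163.2000 mm


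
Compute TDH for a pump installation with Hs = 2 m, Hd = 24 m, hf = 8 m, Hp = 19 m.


TDH = Hs + Hd + hf + Hp = 2 + 24 + 8 + 19 = 53

53 m


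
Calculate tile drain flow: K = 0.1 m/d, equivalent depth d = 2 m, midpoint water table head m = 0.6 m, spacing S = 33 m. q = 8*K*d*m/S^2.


q = 8*K*d*m/S^2
q = 8*0.1*2*0.6/33^2
q = 0.9600 / 1089

8.8154e-04 m/d


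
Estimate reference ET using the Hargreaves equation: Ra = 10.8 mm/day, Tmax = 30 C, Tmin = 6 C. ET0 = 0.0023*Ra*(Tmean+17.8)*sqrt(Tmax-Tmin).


Tmean = (Tmax + Tmin)/2 = (30 + 6)/2 = 18.0
ET0 = 0.0023 * 10.8 * (18.0 + 17.8) * sqrt(30 - 6)
ET0 = 0.0023 * 10.8 * 35.8 * 4.898979

4.3565 mm/day


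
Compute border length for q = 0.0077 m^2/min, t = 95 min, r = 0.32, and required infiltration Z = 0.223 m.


L = q*t/((1+r)*Z)
L = 0.0077*95/((1+0.32)*0.223)
L = 0.7315/0.29436

2.4851 m


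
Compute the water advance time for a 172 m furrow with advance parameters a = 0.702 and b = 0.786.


t = (L/a)^(1/b)
t = (172/0.702)^(1/0.786)
t = 245.014245^(1/0.786)

1095.6797 min


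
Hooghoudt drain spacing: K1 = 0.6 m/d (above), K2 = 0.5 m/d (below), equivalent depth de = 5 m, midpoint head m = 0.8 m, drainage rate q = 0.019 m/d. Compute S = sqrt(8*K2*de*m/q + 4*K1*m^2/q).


S^2 = 8*K2*de*m/q + 4*K1*m^2/q
S^2 = 8*0.5*5*0.8/0.019 + 4*0.6*0.8^2/0.019
S = sqrt(922.9474)

30.3800 m


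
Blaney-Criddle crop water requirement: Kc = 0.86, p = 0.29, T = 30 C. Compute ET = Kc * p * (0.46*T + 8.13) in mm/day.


ET = Kc * p * (0.46*T + 8.13)
ET = 0.86 * 0.29 * (0.46*30 + 8.13)
ET = 0.86 * 0.29 * 21.9300

5.4693 mm/day


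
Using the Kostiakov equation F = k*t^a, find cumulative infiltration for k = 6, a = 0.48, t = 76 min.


F = k * t^a = 6 * 76^0.48
F = 6 * 7.994486

47.9669 mm


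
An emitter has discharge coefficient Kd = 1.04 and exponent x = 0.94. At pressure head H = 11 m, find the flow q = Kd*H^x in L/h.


q = Kd * H^x = 1.04 * 11^0.94 = 1.04 * 9.525968

9.9070 L/h


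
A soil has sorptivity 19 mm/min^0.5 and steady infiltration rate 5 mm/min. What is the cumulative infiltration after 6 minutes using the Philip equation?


F = S*sqrt(t) + A*t
F = 19*sqrt(6) + 5*6
F = 19*2.449490 + 30

76.5403 mm


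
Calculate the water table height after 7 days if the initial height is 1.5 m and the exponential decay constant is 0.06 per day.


m = m0 * exp(-k*t)
m = 1.5 * exp(-0.06 * 7)
m = 1.5 * exp(-0.4200)

0.9856 m


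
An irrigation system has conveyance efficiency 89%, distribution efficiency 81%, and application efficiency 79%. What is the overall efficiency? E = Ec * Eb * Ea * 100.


Ec = 0.89, Eb = 0.81, Ea = 0.79
E = 0.89 * 0.81 * 0.79 * 100 = 56.9511%

56.9511 %


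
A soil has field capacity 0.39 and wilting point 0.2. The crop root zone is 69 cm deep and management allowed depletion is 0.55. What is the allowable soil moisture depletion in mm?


SMD = (FC - PWP) * d * MAD * 10
SMD = (0.39 - 0.2) * 69 * 0.55 * 10
SMD = 0.1900 * 69 * 0.55 * 10

72.1050 mm


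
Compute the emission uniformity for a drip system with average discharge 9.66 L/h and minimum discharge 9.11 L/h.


EU = (q_min/q_avg)*100 = (9.11/9.66)*100 = 94.3064%

94.3064 %


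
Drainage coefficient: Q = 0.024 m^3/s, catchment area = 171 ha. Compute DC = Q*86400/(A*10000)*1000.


DC = Q * 86400 / (A * 10000) * 1000
DC = 0.024 * 86400 / (171 * 10000) * 1000
DC = 2073600.0000 / 1710000

1.2126 mm/day


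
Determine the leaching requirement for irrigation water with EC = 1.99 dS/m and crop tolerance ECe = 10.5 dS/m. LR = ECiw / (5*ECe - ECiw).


LR = ECiw / (5*ECe - ECiw)
LR = 1.99 / (5*10.5 - 1.99)
LR = 1.99 / 50.5100

0.0394


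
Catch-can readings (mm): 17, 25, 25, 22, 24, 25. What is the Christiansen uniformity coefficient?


mean = 23.000000 mm
MAD = 2.333333 mm
CU = (1 - 2.333333/23.000000)*100

89.8551 %


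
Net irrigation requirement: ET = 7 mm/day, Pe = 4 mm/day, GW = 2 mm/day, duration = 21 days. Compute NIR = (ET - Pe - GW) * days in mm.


Daily deficit = ET - Pe - GW = 7 - 4 - 2 = 1 mm/day
NIR = 1 * 21 = 21 mm

21.0000 mm


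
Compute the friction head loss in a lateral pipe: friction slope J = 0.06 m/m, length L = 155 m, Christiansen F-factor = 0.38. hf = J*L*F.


hf = J * L * F = 0.06 * 155 * 0.38 = 3.5340 m

3.5340 m


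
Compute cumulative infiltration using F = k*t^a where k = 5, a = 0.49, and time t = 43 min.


F = k * t^a = 5 * 43^0.49
F = 5 * 6.315381

31.5769 mm


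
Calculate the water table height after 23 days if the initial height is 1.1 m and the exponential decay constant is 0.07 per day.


m = m0 * exp(-k*t)
m = 1.1 * exp(-0.07 * 23)
m = 1.1 * exp(-1.6100)

0.2199 m


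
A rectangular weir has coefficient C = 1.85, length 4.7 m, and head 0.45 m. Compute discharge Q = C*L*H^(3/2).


Q = C * L * H^(3/2) = 1.85 * 4.7 * 0.45^1.5 = 1.85 * 4.7 * 0.301869

2.6248 m^3/s


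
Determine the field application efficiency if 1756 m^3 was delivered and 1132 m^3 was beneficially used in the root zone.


Ea = V_root / V_field * 100 = 1132 / 1756 * 100 = 64.4647%

64.4647 %


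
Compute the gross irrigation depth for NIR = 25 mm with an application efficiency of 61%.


Ea = 61% = 0.61
GID = NIR / Ea = 25 / 0.61 = 40.9836 mm

40.9836 mm


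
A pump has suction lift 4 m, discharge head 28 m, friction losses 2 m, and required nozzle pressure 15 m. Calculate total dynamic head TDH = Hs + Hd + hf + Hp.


TDH = Hs + Hd + hf + Hp = 4 + 28 + 2 + 15 = 49

49 m


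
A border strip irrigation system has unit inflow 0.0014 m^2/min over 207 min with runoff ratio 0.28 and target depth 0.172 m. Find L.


L = q*t/((1+r)*Z)
L = 0.0014*207/((1+0.28)*0.172)
L = 0.2898/0.22016

1.3163 m


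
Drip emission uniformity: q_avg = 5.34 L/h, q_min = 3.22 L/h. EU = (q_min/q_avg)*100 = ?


EU = (q_min/q_avg)*100 = (3.22/5.34)*100 = 60.2996%

60.2996 %


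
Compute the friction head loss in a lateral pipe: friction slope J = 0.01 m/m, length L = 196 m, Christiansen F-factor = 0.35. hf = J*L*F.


hf = J * L * F = 0.01 * 196 * 0.35 = 0.6860 m

0.6860 m


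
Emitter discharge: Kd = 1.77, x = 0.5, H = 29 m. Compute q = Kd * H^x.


q = Kd * H^x = 1.77 * 29^0.5 = 1.77 * 5.385165

9.5317 L/h


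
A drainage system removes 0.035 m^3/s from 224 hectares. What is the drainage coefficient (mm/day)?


DC = Q * 86400 / (A * 10000) * 1000
DC = 0.035 * 86400 / (224 * 10000) * 1000
DC = 3024000.0000 / 2240000

1.3500 mm/day


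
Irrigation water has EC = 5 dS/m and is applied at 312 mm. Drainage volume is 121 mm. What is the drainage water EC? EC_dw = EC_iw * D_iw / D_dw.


EC_dw = EC_iw * D_iw / D_dw
EC_dw = 5 * 312 / 121
EC_dw = 1560 / 121

12.8926 dS/m


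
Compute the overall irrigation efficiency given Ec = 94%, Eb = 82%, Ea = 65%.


Ec = 0.94, Eb = 0.82, Ea = 0.65
E = 0.94 * 0.82 * 0.65 * 100 = 50.1020%

50.1020 %


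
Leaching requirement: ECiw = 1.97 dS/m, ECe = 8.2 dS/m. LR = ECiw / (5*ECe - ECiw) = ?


LR = ECiw / (5*ECe - ECiw)
LR = 1.97 / (5*8.2 - 1.97)
LR = 1.97 / 39.0300

0.0505


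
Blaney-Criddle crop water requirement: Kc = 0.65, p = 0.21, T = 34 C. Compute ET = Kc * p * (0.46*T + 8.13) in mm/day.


ET = Kc * p * (0.46*T + 8.13)
ET = 0.65 * 0.21 * (0.46*34 + 8.13)
ET = 0.65 * 0.21 * 23.7700

3.2446 mm/day


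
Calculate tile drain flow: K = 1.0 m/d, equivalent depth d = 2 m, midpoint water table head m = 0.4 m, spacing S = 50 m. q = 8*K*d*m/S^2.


q = 8*K*d*m/S^2
q = 8*1.0*2*0.4/50^2
q = 6.4000 / 2500

0.0026 m/d


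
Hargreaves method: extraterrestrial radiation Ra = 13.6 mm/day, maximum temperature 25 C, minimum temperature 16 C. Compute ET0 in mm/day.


Tmean = (Tmax + Tmin)/2 = (25 + 16)/2 = 20.5
ET0 = 0.0023 * 13.6 * (20.5 + 17.8) * sqrt(25 - 16)
ET0 = 0.0023 * 13.6 * 38.3 * 3.000000

3.5941 mm/day


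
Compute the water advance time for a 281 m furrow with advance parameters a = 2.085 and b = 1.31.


t = (L/a)^(1/b)
t = (281/2.085)^(1/1.31)
t = 134.772182^(1/1.31)

42.2327 min


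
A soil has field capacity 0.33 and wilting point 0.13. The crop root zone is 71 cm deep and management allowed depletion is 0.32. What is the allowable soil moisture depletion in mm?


SMD = (FC - PWP) * d * MAD * 10
SMD = (0.33 - 0.13) * 71 * 0.32 * 10
SMD = 0.2000 * 71 * 0.32 * 10

45.4400 mm


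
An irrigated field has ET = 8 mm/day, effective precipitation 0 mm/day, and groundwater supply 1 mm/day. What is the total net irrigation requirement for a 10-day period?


Daily deficit = ET - Pe - GW = 8 - 0 - 1 = 7 mm/day
NIR = 7 * 10 = 70 mm

70.0000 mm


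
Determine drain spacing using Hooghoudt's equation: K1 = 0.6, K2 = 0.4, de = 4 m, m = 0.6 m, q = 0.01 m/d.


S^2 = 8*K2*de*m/q + 4*K1*m^2/q
S^2 = 8*0.4*4*0.6/0.01 + 4*0.6*0.6^2/0.01
S = sqrt(854.4000)

29.2301 m


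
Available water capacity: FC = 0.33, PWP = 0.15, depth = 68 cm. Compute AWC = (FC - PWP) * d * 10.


AWC = (FC - PWP) * d * 10
AWC = (0.33 - 0.15) * 68 * 10
AWC = 0.1800 * 68 * 10

122.4000 mm


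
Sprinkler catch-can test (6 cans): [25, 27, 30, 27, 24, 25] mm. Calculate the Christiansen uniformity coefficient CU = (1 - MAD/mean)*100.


mean = 26.333333 mm
MAD = 1.666667 mm
CU = (1 - 1.666667/26.333333)*100

93.6709 %


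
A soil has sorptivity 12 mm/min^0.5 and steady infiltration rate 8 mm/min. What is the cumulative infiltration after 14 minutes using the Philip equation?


F = S*sqrt(t) + A*t
F = 12*sqrt(14) + 8*14
F = 12*3.741657 + 112

156.8999 mm


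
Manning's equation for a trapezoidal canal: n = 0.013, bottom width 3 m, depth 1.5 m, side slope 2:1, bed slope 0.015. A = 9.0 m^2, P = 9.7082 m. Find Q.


R = A/P = 9.0/9.7082 = 0.927051
Q = (1/0.013) * 9.0 * 0.927051^(2/3) * 0.015^0.5

80.6146 m^3/s


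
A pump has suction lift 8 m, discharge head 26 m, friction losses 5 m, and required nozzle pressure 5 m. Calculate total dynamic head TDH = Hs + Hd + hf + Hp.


TDH = Hs + Hd + hf + Hp = 8 + 26 + 5 + 5 = 44

44 m


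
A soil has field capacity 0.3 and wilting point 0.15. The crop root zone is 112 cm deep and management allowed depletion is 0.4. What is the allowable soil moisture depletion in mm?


SMD = (FC - PWP) * d * MAD * 10
SMD = (0.3 - 0.15) * 112 * 0.4 * 10
SMD = 0.1500 * 112 * 0.4 * 10

67.2000 mm


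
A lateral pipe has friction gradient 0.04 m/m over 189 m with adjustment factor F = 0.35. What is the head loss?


hf = J * L * F = 0.04 * 189 * 0.35 = 2.6460 m

2.6460 m


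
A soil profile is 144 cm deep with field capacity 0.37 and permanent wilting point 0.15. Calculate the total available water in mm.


AWC = (FC - PWP) * d * 10
AWC = (0.37 - 0.15) * 144 * 10
AWC = 0.2200 * 144 * 10

316.8000 mm


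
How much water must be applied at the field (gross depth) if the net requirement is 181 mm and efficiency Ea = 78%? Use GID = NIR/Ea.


Ea = 78% = 0.78
GID = NIR / Ea = 181 / 0.78 = 232.0513 mm

232.0513 mm


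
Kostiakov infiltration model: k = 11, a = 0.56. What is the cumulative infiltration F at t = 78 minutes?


F = k * t^a = 11 * 78^0.56
F = 11 * 11.470252

126.1728 mm


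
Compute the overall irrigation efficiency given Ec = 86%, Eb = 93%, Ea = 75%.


Ec = 0.86, Eb = 0.93, Ea = 0.75
E = 0.86 * 0.93 * 0.75 * 100 = 59.9850%

59.9850 %


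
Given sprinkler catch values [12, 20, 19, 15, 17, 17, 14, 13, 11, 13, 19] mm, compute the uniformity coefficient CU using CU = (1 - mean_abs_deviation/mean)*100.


mean = 15.454545 mm
MAD = 2.677686 mm
CU = (1 - 2.677686/15.454545)*100

82.6738 %


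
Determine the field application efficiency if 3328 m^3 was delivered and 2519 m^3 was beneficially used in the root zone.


Ea = V_root / V_field * 100 = 2519 / 3328 * 100 = 75.6911%

75.6911 %


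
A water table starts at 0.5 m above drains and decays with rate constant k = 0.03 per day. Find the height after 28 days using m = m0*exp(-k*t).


m = m0 * exp(-k*t)
m = 0.5 * exp(-0.03 * 28)
m = 0.5 * exp(-0.8400)

0.2159 m


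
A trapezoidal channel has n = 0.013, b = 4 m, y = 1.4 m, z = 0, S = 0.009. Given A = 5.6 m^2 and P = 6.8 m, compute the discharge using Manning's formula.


R = A/P = 5.6/6.8 = 0.823529
Q = (1/0.013) * 5.6 * 0.823529^(2/3) * 0.009^0.5

35.9047 m^3/s


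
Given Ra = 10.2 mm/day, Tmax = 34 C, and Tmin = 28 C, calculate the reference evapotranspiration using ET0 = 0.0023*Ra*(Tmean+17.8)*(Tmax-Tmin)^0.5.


Tmean = (Tmax + Tmin)/2 = (34 + 28)/2 = 31.0
ET0 = 0.0023 * 10.2 * (31.0 + 17.8) * sqrt(34 - 28)
ET0 = 0.0023 * 10.2 * 48.8 * 2.449490

2.8043 mm/day


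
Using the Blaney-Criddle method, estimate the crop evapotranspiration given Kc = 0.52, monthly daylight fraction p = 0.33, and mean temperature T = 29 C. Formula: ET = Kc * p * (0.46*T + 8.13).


ET = Kc * p * (0.46*T + 8.13)
ET = 0.52 * 0.33 * (0.46*29 + 8.13)
ET = 0.52 * 0.33 * 21.4700

3.6843 mm/day


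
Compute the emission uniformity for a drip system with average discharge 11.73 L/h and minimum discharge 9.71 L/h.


EU = (q_min/q_avg)*100 = (9.71/11.73)*100 = 82.7792%

82.7792 %


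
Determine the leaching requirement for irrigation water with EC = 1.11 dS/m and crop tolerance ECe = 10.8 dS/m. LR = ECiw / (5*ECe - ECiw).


LR = ECiw / (5*ECe - ECiw)
LR = 1.11 / (5*10.8 - 1.11)
LR = 1.11 / 52.8900

0.0210


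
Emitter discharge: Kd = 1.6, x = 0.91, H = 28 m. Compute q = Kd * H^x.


q = Kd * H^x = 1.6 * 28^0.91 = 1.6 * 20.745018

33.1920 L/h


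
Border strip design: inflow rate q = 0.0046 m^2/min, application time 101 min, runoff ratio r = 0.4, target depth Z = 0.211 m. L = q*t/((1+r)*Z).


L = q*t/((1+r)*Z)
L = 0.0046*101/((1+0.4)*0.211)
L = 0.4646/0.2954

1.5728 m
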